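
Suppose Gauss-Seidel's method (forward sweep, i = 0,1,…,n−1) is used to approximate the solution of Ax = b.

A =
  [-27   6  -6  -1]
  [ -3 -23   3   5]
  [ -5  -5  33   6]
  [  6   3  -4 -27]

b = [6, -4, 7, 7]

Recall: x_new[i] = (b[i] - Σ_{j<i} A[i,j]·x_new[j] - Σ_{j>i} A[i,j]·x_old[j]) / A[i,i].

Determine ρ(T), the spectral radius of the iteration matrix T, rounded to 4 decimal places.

0.1639

Write A = D+L+U with D = diag(-27, -23, 33, -27).
T_GS = -(D+L)⁻¹U: row 0 first, T[0,2] = -(-6)/(-27) = -0.2222; later rows by forward substitution.
  T[0,:] = [+0.0000  +0.2222  -0.2222  -0.0370]
  T[1,:] = [+0.0000  -0.0290  +0.1594  +0.2222]
  T[2,:] = [+0.0000  +0.0293  -0.0095  -0.1538]
  T[3,:] = [+0.0000  +0.0418  -0.0303  +0.0392]
|λ(T)| sorted: 0.1639, 0.0845, 0.0845, 0.0000.
ρ(T) = max|λ| = 0.1639; 0.1639 < 1: convergent.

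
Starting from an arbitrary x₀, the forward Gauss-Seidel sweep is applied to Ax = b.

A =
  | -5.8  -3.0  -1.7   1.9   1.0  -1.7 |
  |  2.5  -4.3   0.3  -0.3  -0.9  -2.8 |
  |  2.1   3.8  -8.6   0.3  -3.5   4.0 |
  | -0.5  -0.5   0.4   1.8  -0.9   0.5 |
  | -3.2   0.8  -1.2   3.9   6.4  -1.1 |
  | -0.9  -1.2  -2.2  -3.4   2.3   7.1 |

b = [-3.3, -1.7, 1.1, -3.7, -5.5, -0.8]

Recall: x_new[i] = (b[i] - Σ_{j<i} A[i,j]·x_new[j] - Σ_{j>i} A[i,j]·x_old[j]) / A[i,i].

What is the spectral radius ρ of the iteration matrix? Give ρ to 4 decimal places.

Write A = D+L+U with D = diag(-5.8, -4.3, -8.6, 1.8, 6.4, 7.1).
GS T = -(D+L)⁻¹U: row 0 first, T[0,5] = -(-1.7)/(-5.8) = -0.2931; later rows by forward substitution.
  T[0,:] = [+0.0000 -0.5172 -0.2931 +0.3276 +0.1724 -0.2931]
  T[1,:] = [+0.0000 -0.3007 -0.1006 +0.1207 -0.1091 -0.8216]
  T[2,:] = [+0.0000 -0.2592 -0.1160 +0.1682 -0.4131 +0.0305]
  T[3,:] = [+0.0000 -0.1696 -0.0836 +0.0871 +0.6094 -0.5942]
  T[4,:] = [+0.0000 -0.1663 -0.1048 +0.1271 -0.3490 +0.4958]
  T[5,:] = [+0.0000 -0.2241 -0.0962 +0.1146 +0.2803 -0.6117]
moduli |λ_i(T)| = 0.8808, 0.7105, 0.3026, 0.0093, 0.0078, 0.0000.
ρ(T) = max|λ| = 0.8808; 0.8808 < 1 ⇒ converges.

0.8808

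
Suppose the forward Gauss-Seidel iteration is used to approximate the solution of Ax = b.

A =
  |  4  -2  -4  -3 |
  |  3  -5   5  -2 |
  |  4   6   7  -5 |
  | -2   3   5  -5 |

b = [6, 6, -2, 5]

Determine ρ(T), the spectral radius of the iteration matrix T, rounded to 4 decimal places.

A = D + L + U where D = diag(4, -5, 7, -5).
GS T = -(D+L)⁻¹U: row 0 first, T[0,3] = -(-3)/(4) = +0.7500; later rows by forward substitution.
  T[0,:] = [+0.0000  +0.5000  +1.0000  +0.7500]
  T[1,:] = [+0.0000  +0.3000  +1.6000  +0.0500]
  T[2,:] = [+0.0000  -0.5429  -1.9429  +0.2429]
  T[3,:] = [+0.0000  -0.5629  -1.3829  -0.0271]
moduli |λ_i(T)| = 1.1862, 0.3470, 0.3470, 0.0000.
ρ(T) = max|λ| = 1.1862; 1.1862 > 1 ⇒ diverges.

1.1862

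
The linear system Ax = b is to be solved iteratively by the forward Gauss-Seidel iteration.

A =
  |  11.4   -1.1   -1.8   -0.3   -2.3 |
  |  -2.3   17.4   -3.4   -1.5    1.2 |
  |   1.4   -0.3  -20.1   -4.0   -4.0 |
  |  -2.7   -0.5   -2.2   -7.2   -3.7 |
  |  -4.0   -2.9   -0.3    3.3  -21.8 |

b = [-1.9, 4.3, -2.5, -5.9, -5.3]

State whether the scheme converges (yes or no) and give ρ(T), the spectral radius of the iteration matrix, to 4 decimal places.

Write A = D+L+U with D = diag(11.4, 17.4, -20.1, -7.2, -21.8).
GS T = -(D+L)⁻¹U: row 0 first, T[0,2] = -(-1.8)/(11.4) = +0.1579; later rows by forward substitution.
  T[0,:] = [+0.0000 +0.0965 +0.1579 +0.0263 +0.2018]
  T[1,:] = [+0.0000 +0.0128 +0.2163 +0.0897 -0.0423]
  T[2,:] = [+0.0000 +0.0065 +0.0078 -0.1985 -0.1843]
  T[3,:] = [+0.0000 -0.0391 -0.0766 +0.0446 -0.5303]
  T[4,:] = [+0.0000 -0.0254 -0.0694 -0.0073 -0.1091]
moduli |λ_i(T)| = 0.2346, 0.1543, 0.1543, 0.0633, 0.0000.
spectral radius ρ = 0.2346; 0.2346 < 1: convergent.

yes, ρ = 0.2346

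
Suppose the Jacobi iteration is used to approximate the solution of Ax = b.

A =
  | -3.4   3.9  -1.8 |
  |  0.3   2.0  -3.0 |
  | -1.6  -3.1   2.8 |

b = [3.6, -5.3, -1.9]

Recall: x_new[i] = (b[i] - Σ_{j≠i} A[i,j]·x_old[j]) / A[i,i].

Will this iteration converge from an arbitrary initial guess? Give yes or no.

Split A = D + L + U, D = diag(-3.4, 2, 2.8).
T_J = -D⁻¹(L+U): T[2,0] = -(-1.6)/(2.8) = +0.5714; T[2,2] = 0.
  T[0,:] = [+0.0000 +1.1471 -0.5294]
  T[1,:] = [-0.1500 +0.0000 +1.5000]
  T[2,:] = [+0.5714 +1.1071 +0.0000]
eigenvalue magnitudes: 1.3974, 0.8755, 0.8755.
ρ(T) = max|λ| = 1.3974; 1.3974 > 1, so it fails to converge.

no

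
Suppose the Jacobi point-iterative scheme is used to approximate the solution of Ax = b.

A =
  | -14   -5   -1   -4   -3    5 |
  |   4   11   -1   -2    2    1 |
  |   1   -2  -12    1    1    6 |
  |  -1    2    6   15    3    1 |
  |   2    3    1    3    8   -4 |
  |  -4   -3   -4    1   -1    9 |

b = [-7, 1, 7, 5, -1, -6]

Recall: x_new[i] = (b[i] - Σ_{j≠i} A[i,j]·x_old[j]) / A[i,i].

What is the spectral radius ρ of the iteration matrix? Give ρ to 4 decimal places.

Split A = D + L + U, D = diag(-14, 11, -12, 15, 8, 9).
Jacobi: T = -D⁻¹(L+U), T[3,2] = -(6)/(15) = -0.4000; T[3,3] = 0.
  T[0,:] = [+0.0000, -0.3571, -0.0714, -0.2857, -0.2143, +0.3571]
  T[1,:] = [-0.3636, +0.0000, +0.0909, +0.1818, -0.1818, -0.0909]
  T[2,:] = [+0.0833, -0.1667, +0.0000, +0.0833, +0.0833, +0.5000]
  T[3,:] = [+0.0667, -0.1333, -0.4000, +0.0000, -0.2000, -0.0667]
  T[4,:] = [-0.2500, -0.3750, -0.1250, -0.3750, +0.0000, +0.5000]
  T[5,:] = [+0.4444, +0.3333, +0.4444, -0.1111, +0.1111, +0.0000]
|λ(T)| sorted: 0.8917, 0.7198, 0.3011, 0.3011, 0.2175, 0.2175.
ρ = 0.8917; 0.8917 < 1: convergent.

0.8917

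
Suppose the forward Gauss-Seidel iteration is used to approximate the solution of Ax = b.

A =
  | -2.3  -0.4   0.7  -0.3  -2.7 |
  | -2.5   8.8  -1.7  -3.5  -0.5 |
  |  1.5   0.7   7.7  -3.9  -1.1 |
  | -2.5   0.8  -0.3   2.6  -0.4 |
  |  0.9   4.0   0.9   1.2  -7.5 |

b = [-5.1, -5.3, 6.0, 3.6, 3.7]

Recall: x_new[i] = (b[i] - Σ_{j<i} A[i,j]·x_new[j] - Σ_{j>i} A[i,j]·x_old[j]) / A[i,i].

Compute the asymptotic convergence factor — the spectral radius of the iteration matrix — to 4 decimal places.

A = D + L + U where D = diag(-2.3, 8.8, 7.7, 2.6, -7.5).
T_GS = -(D+L)⁻¹U: row 0 first, T[0,2] = -(0.7)/(-2.3) = +0.3043; later rows by forward substitution.
  T[0,:] = [+0.0000  -0.1739  +0.3043  -0.1304  -1.1739]
  T[1,:] = [+0.0000  -0.0494  +0.2796  +0.3607  -0.2767]
  T[2,:] = [+0.0000  +0.0384  -0.0847  +0.4991  +0.3967]
  T[3,:] = [+0.0000  -0.1476  +0.1968  -0.1788  -0.8440]
  T[4,:] = [+0.0000  -0.0662  +0.2070  +0.2080  -0.3759]
moduli |λ_i(T)| = 0.5748, 0.3147, 0.3147, 0.0055, 0.0000.
ρ(T) = max|λ| = 0.5748; 0.5748 < 1, so it converges for any x₀.

0.5748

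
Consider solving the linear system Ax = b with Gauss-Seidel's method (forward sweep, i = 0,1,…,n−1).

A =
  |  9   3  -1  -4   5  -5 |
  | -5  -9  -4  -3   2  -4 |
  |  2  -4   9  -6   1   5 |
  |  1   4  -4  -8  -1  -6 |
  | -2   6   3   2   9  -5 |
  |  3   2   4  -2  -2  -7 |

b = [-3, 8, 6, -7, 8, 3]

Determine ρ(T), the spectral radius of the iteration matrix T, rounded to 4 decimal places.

Diagonal D = diag(9, -9, 9, -8, 9, -7); L, U strict lower/upper.
T_GS = -(D+L)⁻¹U: row 0 first, T[0,1] = -(3)/(9) = -0.3333; later rows by forward substitution.
  T[0,:] = [+0.0000, -0.3333, +0.1111, +0.4444, -0.5556, +0.5556]
  T[1,:] = [+0.0000, +0.1852, -0.5062, -0.5802, +0.5309, -0.7531]
  T[2,:] = [+0.0000, +0.1564, -0.2497, +0.3100, +0.2483, -1.0137]
  T[3,:] = [+0.0000, -0.0273, -0.1144, -0.3896, -0.0532, -0.5502]
  T[4,:] = [+0.0000, -0.2436, +0.4708, +0.4688, -0.5483, +1.6413]
  T[5,:] = [+0.0000, +0.0768, -0.3415, +0.1792, +0.2273, -0.8681]
moduli |λ_i(T)| = 1.4499, 0.2672, 0.2672, 0.1685, 0.1685, 0.0000.
ρ = 1.4499; 1.4499 > 1, so it fails to converge.

1.4499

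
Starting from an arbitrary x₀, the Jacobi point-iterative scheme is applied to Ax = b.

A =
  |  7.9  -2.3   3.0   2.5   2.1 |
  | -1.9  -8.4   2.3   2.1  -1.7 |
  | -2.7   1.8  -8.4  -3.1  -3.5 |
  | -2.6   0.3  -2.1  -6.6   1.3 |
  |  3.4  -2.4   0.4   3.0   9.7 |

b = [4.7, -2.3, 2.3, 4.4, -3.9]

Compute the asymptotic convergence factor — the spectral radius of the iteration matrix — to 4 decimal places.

0.8528

Let D = diag(7.9, -8.4, -8.4, -6.6, 9.7); L, U the strict triangles.
Jacobi: T = -D⁻¹(L+U), T[3,4] = -(1.3)/(-6.6) = +0.1970; T[3,3] = 0.
  T[0,:] = [+0.0000  +0.2911  -0.3797  -0.3165  -0.2658]
  T[1,:] = [-0.2262  +0.0000  +0.2738  +0.2500  -0.2024]
  T[2,:] = [-0.3214  +0.2143  +0.0000  -0.3690  -0.4167]
  T[3,:] = [-0.3939  +0.0455  -0.3182  +0.0000  +0.1970]
  T[4,:] = [-0.3505  +0.2474  -0.0412  -0.3093  +0.0000]
|λ(T)| sorted: 0.8528, 0.3678, 0.3678, 0.2839, 0.2839.
spectral radius ρ = 0.8528; 0.8528 < 1, so it converges for any x₀.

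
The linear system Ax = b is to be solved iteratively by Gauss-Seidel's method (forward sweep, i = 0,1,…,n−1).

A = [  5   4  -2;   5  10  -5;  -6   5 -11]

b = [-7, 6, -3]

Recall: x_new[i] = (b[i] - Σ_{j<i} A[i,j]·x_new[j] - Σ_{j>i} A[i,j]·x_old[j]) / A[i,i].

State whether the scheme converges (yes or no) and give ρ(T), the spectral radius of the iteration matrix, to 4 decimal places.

yes, ρ = 0.6525

A = D + L + U where D = diag(5, 10, -11).
Gauss-Seidel: T = -(D+L)⁻¹U, row 0 first, T[0,2] = -(-2)/(5) = +0.4000; later rows by forward substitution.
  T[0,:] = [+0.0000 -0.8000 +0.4000]
  T[1,:] = [+0.0000 +0.4000 +0.3000]
  T[2,:] = [+0.0000 +0.6182 -0.0818]
|eigenvalues of T|: 0.6525, 0.3344, 0.0000.
ρ = 0.6525; 0.6525 < 1 ⇒ converges.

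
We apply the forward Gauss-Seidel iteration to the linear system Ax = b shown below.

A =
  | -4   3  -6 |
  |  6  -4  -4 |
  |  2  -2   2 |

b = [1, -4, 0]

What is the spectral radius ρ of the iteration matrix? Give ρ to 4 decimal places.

1.2332

Diagonal D = diag(-4, -4, 2); L, U strict lower/upper.
Gauss-Seidel: T = -(D+L)⁻¹U, row 0 first, T[0,2] = -(-6)/(-4) = -1.5000; later rows by forward substitution.
  T[0,:] = [+0.0000, +0.7500, -1.5000]
  T[1,:] = [+0.0000, +1.1250, -3.2500]
  T[2,:] = [+0.0000, +0.3750, -1.7500]
eigenvalue magnitudes: 1.2332, 0.6082, 0.0000.
ρ = 1.2332; 1.2332 > 1, so it fails to converge.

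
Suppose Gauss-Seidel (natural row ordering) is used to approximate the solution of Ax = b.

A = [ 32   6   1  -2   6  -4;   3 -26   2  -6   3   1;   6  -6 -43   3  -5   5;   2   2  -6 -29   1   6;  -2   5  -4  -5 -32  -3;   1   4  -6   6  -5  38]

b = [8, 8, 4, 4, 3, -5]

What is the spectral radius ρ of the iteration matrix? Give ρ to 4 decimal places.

0.1629

Write A = D+L+U with D = diag(32, -26, -43, -29, -32, 38).
Gauss-Seidel: T = -(D+L)⁻¹U, row 0 first, T[0,1] = -(6)/(32) = -0.1875; later rows by forward substitution.
  T[0,:] = [+0.0000  -0.1875  -0.0312  +0.0625  -0.1875  +0.1250]
  T[1,:] = [+0.0000  -0.0216  +0.0733  -0.2236  +0.0938  +0.0529]
  T[2,:] = [+0.0000  -0.0231  -0.0146  +0.1097  -0.1555  +0.1263]
  T[3,:] = [+0.0000  -0.0096  +0.0059  -0.0338  +0.0602  +0.1930]
  T[4,:] = [+0.0000  +0.0127  +0.0143  -0.0473  +0.0364  -0.1393]
  T[5,:] = [+0.0000  +0.0068  -0.0083  +0.0383  -0.0342  -0.0377]
moduli |λ_i(T)| = 0.1629, 0.0657, 0.0657, 0.0336, 0.0036, 0.0000.
spectral radius ρ = 0.1629; 0.1629 < 1 ⇒ converges.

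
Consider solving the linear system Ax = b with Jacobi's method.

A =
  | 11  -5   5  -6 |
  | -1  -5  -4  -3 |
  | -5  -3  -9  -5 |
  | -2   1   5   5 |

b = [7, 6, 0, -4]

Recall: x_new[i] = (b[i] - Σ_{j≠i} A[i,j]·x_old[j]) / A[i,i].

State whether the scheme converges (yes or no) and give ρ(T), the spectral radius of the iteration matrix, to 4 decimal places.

no, ρ = 1.1532

A = D + L + U where D = diag(11, -5, -9, 5).
Jacobi: T = -D⁻¹(L+U), T[2,3] = -(-5)/(-9) = -0.5556; T[2,2] = 0.
  T[0,:] = [+0.0000  +0.4545  -0.4545  +0.5455]
  T[1,:] = [-0.2000  +0.0000  -0.8000  -0.6000]
  T[2,:] = [-0.5556  -0.3333  +0.0000  -0.5556]
  T[3,:] = [+0.4000  -0.2000  -1.0000  +0.0000]
|eigenvalues of T|: 1.1532, 0.9190, 0.5873, 0.3531.
ρ(T) = max|λ| = 1.1532; 1.1532 > 1: divergent.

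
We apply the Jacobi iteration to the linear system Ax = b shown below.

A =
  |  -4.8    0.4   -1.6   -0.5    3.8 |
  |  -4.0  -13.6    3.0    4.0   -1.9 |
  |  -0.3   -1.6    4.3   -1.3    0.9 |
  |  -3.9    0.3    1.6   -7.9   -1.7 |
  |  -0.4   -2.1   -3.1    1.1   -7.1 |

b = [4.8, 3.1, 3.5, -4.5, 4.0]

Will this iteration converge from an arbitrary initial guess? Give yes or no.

A = D + L + U where D = diag(-4.8, -13.6, 4.3, -7.9, -7.1).
Jacobi T = -D⁻¹(L+U): T[1,2] = -(3)/(-13.6) = +0.2206; T[1,1] = 0.
  T[0,:] = [+0.0000 +0.0833 -0.3333 -0.1042 +0.7917]
  T[1,:] = [-0.2941 +0.0000 +0.2206 +0.2941 -0.1397]
  T[2,:] = [+0.0698 +0.3721 +0.0000 +0.3023 -0.2093]
  T[3,:] = [-0.4937 +0.0380 +0.2025 +0.0000 -0.2152]
  T[4,:] = [-0.0563 -0.2958 -0.4366 +0.1549 +0.0000]
|λ(T)| sorted: 0.8259, 0.5437, 0.5437, 0.5266, 0.2297.
spectral radius ρ = 0.8259; 0.8259 < 1 ⇒ converges.

yes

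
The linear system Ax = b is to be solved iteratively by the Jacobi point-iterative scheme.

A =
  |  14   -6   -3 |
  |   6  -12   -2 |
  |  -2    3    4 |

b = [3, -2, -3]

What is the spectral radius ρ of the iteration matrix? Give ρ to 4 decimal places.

0.7725

A = D + L + U where D = diag(14, -12, 4).
T_J = -D⁻¹(L+U): T[2,1] = -(3)/(4) = -0.7500; T[2,2] = 0.
  T[0,:] = [+0.0000  +0.4286  +0.2143]
  T[1,:] = [+0.5000  +0.0000  -0.1667]
  T[2,:] = [+0.5000  -0.7500  +0.0000]
moduli |λ_i(T)| = 0.7725, 0.3876, 0.3876.
spectral radius ρ = 0.7725; 0.7725 < 1 ⇒ converges.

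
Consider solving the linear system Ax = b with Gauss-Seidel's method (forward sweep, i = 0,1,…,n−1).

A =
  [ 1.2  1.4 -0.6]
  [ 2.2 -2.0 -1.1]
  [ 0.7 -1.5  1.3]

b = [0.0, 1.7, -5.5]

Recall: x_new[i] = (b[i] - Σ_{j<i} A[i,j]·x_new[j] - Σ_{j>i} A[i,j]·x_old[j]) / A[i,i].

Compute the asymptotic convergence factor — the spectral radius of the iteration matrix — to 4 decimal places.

Write A = D+L+U with D = diag(1.2, -2, 1.3).
T_GS = -(D+L)⁻¹U: row 0 first, T[0,1] = -(1.4)/(1.2) = -1.1667; later rows by forward substitution.
  T[0,:] = [+0.0000, -1.1667, +0.5000]
  T[1,:] = [+0.0000, -1.2833, +0.0000]
  T[2,:] = [+0.0000, -0.8526, -0.2692]
|eigenvalues of T|: 1.2833, 0.2692, 0.0000.
spectral radius ρ = 1.2833; 1.2833 > 1: divergent.

1.2833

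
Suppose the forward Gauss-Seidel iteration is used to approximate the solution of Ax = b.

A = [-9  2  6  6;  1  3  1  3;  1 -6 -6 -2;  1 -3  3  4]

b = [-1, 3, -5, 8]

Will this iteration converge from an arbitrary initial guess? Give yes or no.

A = D + L + U where D = diag(-9, 3, -6, 4).
Gauss-Seidel: T = -(D+L)⁻¹U, row 0 first, T[0,3] = -(6)/(-9) = +0.6667; later rows by forward substitution.
  T[0,:] = [+0.0000, +0.2222, +0.6667, +0.6667]
  T[1,:] = [+0.0000, -0.0741, -0.5556, -1.2222]
  T[2,:] = [+0.0000, +0.1111, +0.6667, +1.0000]
  T[3,:] = [+0.0000, -0.1944, -1.0833, -1.8333]
|roots of det(T-λI)|: 1.4063, 0.1324, 0.0332, 0.0000.
spectral radius ρ = 1.4063; 1.4063 > 1, so it fails to converge.

no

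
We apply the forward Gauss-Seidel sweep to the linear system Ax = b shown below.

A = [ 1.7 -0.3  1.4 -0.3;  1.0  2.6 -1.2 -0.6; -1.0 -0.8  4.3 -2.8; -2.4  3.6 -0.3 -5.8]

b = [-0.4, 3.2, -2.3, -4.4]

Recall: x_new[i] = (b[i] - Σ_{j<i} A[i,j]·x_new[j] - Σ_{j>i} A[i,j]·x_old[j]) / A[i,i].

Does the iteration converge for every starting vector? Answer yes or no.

A = D + L + U where D = diag(1.7, 2.6, 4.3, -5.8).
GS T = -(D+L)⁻¹U: row 0 first, T[0,1] = -(-0.3)/(1.7) = +0.1765; later rows by forward substitution.
  T[0,:] = [+0.0000 +0.1765 -0.8235 +0.1765]
  T[1,:] = [+0.0000 -0.0679 +0.7783 +0.1629]
  T[2,:] = [+0.0000 +0.0284 -0.0467 +0.7225]
  T[3,:] = [+0.0000 -0.1166 +0.8263 -0.0093]
eigenvalue magnitudes: 0.8528, 0.6917, 0.0372, 0.0000.
ρ = 0.8528; 0.8528 < 1, so it converges for any x₀.

yes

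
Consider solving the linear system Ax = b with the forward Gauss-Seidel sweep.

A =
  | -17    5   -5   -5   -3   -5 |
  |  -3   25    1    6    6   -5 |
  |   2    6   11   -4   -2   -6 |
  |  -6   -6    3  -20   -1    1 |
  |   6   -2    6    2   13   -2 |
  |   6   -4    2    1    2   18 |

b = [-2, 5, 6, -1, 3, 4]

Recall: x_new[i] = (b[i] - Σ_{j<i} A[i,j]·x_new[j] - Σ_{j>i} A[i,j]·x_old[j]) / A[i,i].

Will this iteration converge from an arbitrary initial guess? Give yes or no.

Let D = diag(-17, 25, 11, -20, 13, 18); L, U the strict triangles.
GS T = -(D+L)⁻¹U: row 0 first, T[0,1] = -(5)/(-17) = +0.2941; later rows by forward substitution.
  T[0,:] = [+0.0000, +0.2941, -0.2941, -0.2941, -0.1765, -0.2941]
  T[1,:] = [+0.0000, +0.0353, -0.0753, -0.2753, -0.2612, +0.1647]
  T[2,:] = [+0.0000, -0.0727, +0.0945, +0.5673, +0.3564, +0.5091]
  T[3,:] = [+0.0000, -0.1097, +0.1250, +0.2559, +0.1347, +0.1652]
  T[4,:] = [+0.0000, -0.0799, +0.0613, -0.2078, -0.1439, +0.0546]
  T[5,:] = [+0.0000, -0.0671, +0.0570, -0.0173, -0.0303, +0.0628]
|λ(T)| sorted: 0.5520, 0.2578, 0.0437, 0.0437, 0.0403, 0.0000.
ρ(T) = max|λ| = 0.5520; 0.5520 < 1 ⇒ converges.

yes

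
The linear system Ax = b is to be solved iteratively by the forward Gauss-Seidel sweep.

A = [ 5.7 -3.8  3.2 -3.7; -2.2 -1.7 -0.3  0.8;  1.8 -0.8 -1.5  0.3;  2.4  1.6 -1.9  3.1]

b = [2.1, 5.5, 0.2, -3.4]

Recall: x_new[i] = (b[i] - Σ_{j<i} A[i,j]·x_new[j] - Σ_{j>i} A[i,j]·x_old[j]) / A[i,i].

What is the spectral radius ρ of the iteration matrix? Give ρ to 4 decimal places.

1.2748

Diagonal D = diag(5.7, -1.7, -1.5, 3.1); L, U strict lower/upper.
Gauss-Seidel: T = -(D+L)⁻¹U, row 0 first, T[0,2] = -(3.2)/(5.7) = -0.5614; later rows by forward substitution.
  T[0,:] = [+0.0000 +0.6667 -0.5614 +0.6491]
  T[1,:] = [+0.0000 -0.8627 +0.5501 -0.3695]
  T[2,:] = [+0.0000 +1.2601 -0.9670 +1.1760]
  T[3,:] = [+0.0000 +0.7015 -0.4420 +0.4089]
|roots of det(T-λI)|: 1.2748, 0.2131, 0.0671, 0.0000.
spectral radius ρ = 1.2748; 1.2748 > 1, so it fails to converge.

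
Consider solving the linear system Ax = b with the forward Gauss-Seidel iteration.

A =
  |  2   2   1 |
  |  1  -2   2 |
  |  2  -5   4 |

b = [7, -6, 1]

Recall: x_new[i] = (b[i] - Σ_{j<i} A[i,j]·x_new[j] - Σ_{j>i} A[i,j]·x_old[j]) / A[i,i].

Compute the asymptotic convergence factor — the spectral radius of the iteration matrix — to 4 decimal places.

Write A = D+L+U with D = diag(2, -2, 4).
T_GS = -(D+L)⁻¹U: row 0 first, T[0,2] = -(1)/(2) = -0.5000; later rows by forward substitution.
  T[0,:] = [+0.0000 -1.0000 -0.5000]
  T[1,:] = [+0.0000 -0.5000 +0.7500]
  T[2,:] = [+0.0000 -0.1250 +1.1875]
moduli |λ_i(T)| = 1.1300, 0.4425, 0.0000.
ρ(T) = max|λ| = 1.1300; 1.1300 > 1 ⇒ diverges.

1.1300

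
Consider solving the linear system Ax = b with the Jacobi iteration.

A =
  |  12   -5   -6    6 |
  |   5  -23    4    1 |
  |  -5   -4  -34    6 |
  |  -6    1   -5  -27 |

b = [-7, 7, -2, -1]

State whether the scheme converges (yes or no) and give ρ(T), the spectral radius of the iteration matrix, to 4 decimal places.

Diagonal D = diag(12, -23, -34, -27); L, U strict lower/upper.
Jacobi: T = -D⁻¹(L+U), T[1,0] = -(5)/(-23) = +0.2174; T[1,1] = 0.
  T[0,:] = [+0.0000, +0.4167, +0.5000, -0.5000]
  T[1,:] = [+0.2174, +0.0000, +0.1739, +0.0435]
  T[2,:] = [-0.1471, -0.1176, +0.0000, +0.1765]
  T[3,:] = [-0.2222, +0.0370, -0.1852, +0.0000]
|λ(T)| sorted: 0.4699, 0.3563, 0.3563, 0.0400.
ρ = 0.4699; 0.4699 < 1: convergent.

yes, ρ = 0.4699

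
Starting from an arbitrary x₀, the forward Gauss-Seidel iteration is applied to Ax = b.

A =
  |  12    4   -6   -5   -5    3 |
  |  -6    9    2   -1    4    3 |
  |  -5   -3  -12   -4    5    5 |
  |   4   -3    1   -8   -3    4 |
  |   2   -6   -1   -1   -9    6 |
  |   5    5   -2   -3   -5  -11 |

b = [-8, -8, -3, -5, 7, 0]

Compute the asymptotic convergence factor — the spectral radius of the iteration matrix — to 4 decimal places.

1.4962

A = D + L + U where D = diag(12, 9, -12, -8, -9, -11).
Gauss-Seidel: T = -(D+L)⁻¹U, row 0 first, T[0,4] = -(-5)/(12) = +0.4167; later rows by forward substitution.
  T[0,:] = [+0.0000  -0.3333  +0.5000  +0.4167  +0.4167  -0.2500]
  T[1,:] = [+0.0000  -0.2222  +0.1111  +0.3889  -0.1667  -0.5000]
  T[2,:] = [+0.0000  +0.1944  -0.2361  -0.6042  +0.2847  +0.6458]
  T[3,:] = [+0.0000  -0.0590  +0.1788  -0.0130  -0.0686  +0.6432]
  T[4,:] = [+0.0000  +0.0590  +0.0434  -0.0981  +0.1797  +0.8012]
  T[5,:] = [+0.0000  -0.2986  +0.2522  +0.5241  -0.0011  -0.9979]
|eigenvalues of T|: 1.4962, 0.3444, 0.2617, 0.2617, 0.0795, 0.0000.
spectral radius ρ = 1.4962; 1.4962 > 1 ⇒ diverges.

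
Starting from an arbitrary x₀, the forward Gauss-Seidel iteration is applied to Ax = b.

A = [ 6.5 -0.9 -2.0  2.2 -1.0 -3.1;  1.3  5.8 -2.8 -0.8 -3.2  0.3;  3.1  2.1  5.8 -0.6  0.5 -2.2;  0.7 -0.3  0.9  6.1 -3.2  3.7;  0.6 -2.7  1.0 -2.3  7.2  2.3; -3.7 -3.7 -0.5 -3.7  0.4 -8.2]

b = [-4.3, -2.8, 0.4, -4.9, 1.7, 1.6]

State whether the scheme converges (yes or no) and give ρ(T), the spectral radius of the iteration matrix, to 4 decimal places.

Let D = diag(6.5, 5.8, 5.8, 6.1, 7.2, -8.2); L, U the strict triangles.
GS T = -(D+L)⁻¹U: row 0 first, T[0,3] = -(2.2)/(6.5) = -0.3385; later rows by forward substitution.
  T[0,:] = [+0.0000 +0.1385 +0.3077 -0.3385 +0.1538 +0.4769]
  T[1,:] = [+0.0000 -0.0310 +0.4138 +0.2138 +0.5172 -0.1586]
  T[2,:] = [+0.0000 -0.0628 -0.3143 +0.2069 -0.3557 +0.1818]
  T[3,:] = [+0.0000 -0.0082 +0.0314 +0.0188 +0.5849 -0.6959]
  T[4,:] = [+0.0000 -0.0171 +0.1832 +0.0856 +0.4174 -0.6662]
  T[5,:] = [+0.0000 -0.0418 -0.3116 +0.0393 -0.5247 +0.1268]
eigenvalue magnitudes: 0.8608, 0.3155, 0.3155, 0.2321, 0.0263, 0.0000.
spectral radius ρ = 0.8608; 0.8608 < 1 ⇒ converges.

yes, ρ = 0.8608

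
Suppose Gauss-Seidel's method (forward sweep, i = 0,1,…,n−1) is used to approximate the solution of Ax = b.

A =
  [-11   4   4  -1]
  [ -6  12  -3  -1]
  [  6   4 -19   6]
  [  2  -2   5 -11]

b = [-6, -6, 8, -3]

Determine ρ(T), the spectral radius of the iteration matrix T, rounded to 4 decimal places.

0.5413

Diagonal D = diag(-11, 12, -19, -11); L, U strict lower/upper.
T_GS = -(D+L)⁻¹U: row 0 first, T[0,3] = -(-1)/(-11) = -0.0909; later rows by forward substitution.
  T[0,:] = [+0.0000, +0.3636, +0.3636, -0.0909]
  T[1,:] = [+0.0000, +0.1818, +0.4318, +0.0379]
  T[2,:] = [+0.0000, +0.1531, +0.2057, +0.2951]
  T[3,:] = [+0.0000, +0.1027, +0.0811, +0.1107]
|eigenvalues of T|: 0.5413, 0.0982, 0.0982, 0.0000.
ρ = 0.5413; 0.5413 < 1 ⇒ converges.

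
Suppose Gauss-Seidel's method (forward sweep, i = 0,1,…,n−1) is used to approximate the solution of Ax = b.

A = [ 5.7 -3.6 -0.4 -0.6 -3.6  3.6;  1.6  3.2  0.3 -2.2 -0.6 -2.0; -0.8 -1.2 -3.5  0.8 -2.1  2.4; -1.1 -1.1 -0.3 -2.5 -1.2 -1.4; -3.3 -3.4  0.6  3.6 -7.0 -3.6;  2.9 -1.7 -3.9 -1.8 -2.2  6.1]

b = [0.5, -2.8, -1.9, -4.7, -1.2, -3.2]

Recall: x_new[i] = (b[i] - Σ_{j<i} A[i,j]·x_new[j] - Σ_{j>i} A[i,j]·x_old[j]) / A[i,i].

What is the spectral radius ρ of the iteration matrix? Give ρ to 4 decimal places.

Split A = D + L + U, D = diag(5.7, 3.2, -3.5, -2.5, -7, 6.1).
Gauss-Seidel: T = -(D+L)⁻¹U, row 0 first, T[0,4] = -(-3.6)/(5.7) = +0.6316; later rows by forward substitution.
  T[0,:] = [+0.0000 +0.6316 +0.0702 +0.1053 +0.6316 -0.6316]
  T[1,:] = [+0.0000 -0.3158 -0.1288 +0.6349 -0.1283 +0.9408]
  T[2,:] = [+0.0000 -0.0361 +0.0281 -0.0132 -0.7004 +0.5075]
  T[3,:] = [+0.0000 -0.1346 +0.0224 -0.3241 -0.6174 -0.7570]
  T[4,:] = [+0.0000 -0.2167 +0.0434 -0.5258 -0.6130 -1.0193]
  T[5,:] = [+0.0000 -0.5292 -0.0290 -0.1668 -1.1871 +0.2960]
eigenvalue magnitudes: 1.4140, 0.7805, 0.4237, 0.0912, 0.0373, 0.0000.
spectral radius ρ = 1.4140; 1.4140 > 1 ⇒ diverges.

1.4140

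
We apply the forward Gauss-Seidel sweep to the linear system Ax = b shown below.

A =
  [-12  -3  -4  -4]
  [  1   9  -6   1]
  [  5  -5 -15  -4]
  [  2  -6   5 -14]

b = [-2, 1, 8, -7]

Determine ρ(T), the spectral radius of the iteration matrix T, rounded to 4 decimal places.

0.5674

Split A = D + L + U, D = diag(-12, 9, -15, -14).
Gauss-Seidel: T = -(D+L)⁻¹U, row 0 first, T[0,1] = -(-3)/(-12) = -0.2500; later rows by forward substitution.
  T[0,:] = [+0.0000 -0.2500 -0.3333 -0.3333]
  T[1,:] = [+0.0000 +0.0278 +0.7037 -0.0741]
  T[2,:] = [+0.0000 -0.0926 -0.3457 -0.3531]
  T[3,:] = [+0.0000 -0.0807 -0.4727 -0.1420]
eigenvalue magnitudes: 0.5674, 0.1724, 0.0649, 0.0000.
ρ = 0.5674; 0.5674 < 1, so it converges for any x₀.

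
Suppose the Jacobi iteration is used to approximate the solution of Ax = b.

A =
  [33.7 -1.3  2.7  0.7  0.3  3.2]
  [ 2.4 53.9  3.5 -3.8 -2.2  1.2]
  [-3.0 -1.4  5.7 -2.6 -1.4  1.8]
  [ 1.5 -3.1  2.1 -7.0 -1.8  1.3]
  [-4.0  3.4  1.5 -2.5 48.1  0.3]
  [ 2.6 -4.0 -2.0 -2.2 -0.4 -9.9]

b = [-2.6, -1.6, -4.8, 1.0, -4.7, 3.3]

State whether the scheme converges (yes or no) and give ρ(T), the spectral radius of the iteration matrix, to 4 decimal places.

yes, ρ = 0.3950

A = D + L + U where D = diag(33.7, 53.9, 5.7, -7, 48.1, -9.9).
Jacobi: T = -D⁻¹(L+U), T[2,5] = -(1.8)/(5.7) = -0.3158; T[2,2] = 0.
  T[0,:] = [+0.0000  +0.0386  -0.0801  -0.0208  -0.0089  -0.0950]
  T[1,:] = [-0.0445  +0.0000  -0.0649  +0.0705  +0.0408  -0.0223]
  T[2,:] = [+0.5263  +0.2456  +0.0000  +0.4561  +0.2456  -0.3158]
  T[3,:] = [+0.2143  -0.4429  +0.3000  +0.0000  -0.2571  +0.1857]
  T[4,:] = [+0.0832  -0.0707  -0.0312  +0.0520  +0.0000  -0.0062]
  T[5,:] = [+0.2626  -0.4040  -0.2020  -0.2222  -0.0404  +0.0000]
moduli |λ_i(T)| = 0.3950, 0.2735, 0.2735, 0.2171, 0.2171, 0.0249.
spectral radius ρ = 0.3950; 0.3950 < 1: convergent.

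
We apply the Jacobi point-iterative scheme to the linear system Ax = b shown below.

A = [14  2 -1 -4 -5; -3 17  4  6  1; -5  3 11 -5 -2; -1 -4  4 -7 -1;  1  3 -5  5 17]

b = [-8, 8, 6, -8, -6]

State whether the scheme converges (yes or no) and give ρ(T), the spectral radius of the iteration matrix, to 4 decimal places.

yes, ρ = 0.8483

A = D + L + U where D = diag(14, 17, 11, -7, 17).
Jacobi: T = -D⁻¹(L+U), T[0,2] = -(-1)/(14) = +0.0714; T[0,0] = 0.
  T[0,:] = [+0.0000 -0.1429 +0.0714 +0.2857 +0.3571]
  T[1,:] = [+0.1765 +0.0000 -0.2353 -0.3529 -0.0588]
  T[2,:] = [+0.4545 -0.2727 +0.0000 +0.4545 +0.1818]
  T[3,:] = [-0.1429 -0.5714 +0.5714 +0.0000 -0.1429]
  T[4,:] = [-0.0588 -0.1765 +0.2941 -0.2941 +0.0000]
|λ(T)| sorted: 0.8483, 0.5414, 0.3220, 0.3220, 0.2347.
ρ = 0.8483; 0.8483 < 1 ⇒ converges.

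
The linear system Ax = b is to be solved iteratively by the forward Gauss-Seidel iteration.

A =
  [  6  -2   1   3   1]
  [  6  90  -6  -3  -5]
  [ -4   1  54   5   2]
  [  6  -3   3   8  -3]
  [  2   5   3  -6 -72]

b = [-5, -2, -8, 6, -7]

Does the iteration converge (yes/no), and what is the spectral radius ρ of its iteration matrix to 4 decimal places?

yes, ρ = 0.2914

Write A = D+L+U with D = diag(6, 90, 54, 8, -72).
T_GS = -(D+L)⁻¹U: row 0 first, T[0,4] = -(1)/(6) = -0.1667; later rows by forward substitution.
  T[0,:] = [+0.0000 +0.3333 -0.1667 -0.5000 -0.1667]
  T[1,:] = [+0.0000 -0.0222 +0.0778 +0.0667 +0.0667]
  T[2,:] = [+0.0000 +0.0251 -0.0138 -0.1309 -0.0506]
  T[3,:] = [+0.0000 -0.2677 +0.1593 +0.4491 +0.5440]
  T[4,:] = [+0.0000 +0.0311 -0.0131 -0.0521 -0.0474]
moduli |λ_i(T)| = 0.2914, 0.0656, 0.0656, 0.0171, 0.0000.
spectral radius ρ = 0.2914; 0.2914 < 1, so it converges for any x₀.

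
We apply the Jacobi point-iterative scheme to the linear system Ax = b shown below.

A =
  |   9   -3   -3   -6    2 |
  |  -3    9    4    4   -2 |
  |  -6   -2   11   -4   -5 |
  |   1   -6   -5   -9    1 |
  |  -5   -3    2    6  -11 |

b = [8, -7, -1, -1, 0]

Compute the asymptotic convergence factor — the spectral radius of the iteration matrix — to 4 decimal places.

Diagonal D = diag(9, 9, 11, -9, -11); L, U strict lower/upper.
Jacobi T = -D⁻¹(L+U): T[0,1] = -(-3)/(9) = +0.3333; T[0,0] = 0.
  T[0,:] = [+0.0000, +0.3333, +0.3333, +0.6667, -0.2222]
  T[1,:] = [+0.3333, +0.0000, -0.4444, -0.4444, +0.2222]
  T[2,:] = [+0.5455, +0.1818, +0.0000, +0.3636, +0.4545]
  T[3,:] = [+0.1111, -0.6667, -0.5556, +0.0000, +0.1111]
  T[4,:] = [-0.4545, -0.2727, +0.1818, +0.5455, +0.0000]
eigenvalue magnitudes: 1.1244, 0.5392, 0.5392, 0.4053, 0.2533.
ρ = 1.1244; 1.1244 > 1, so it fails to converge.

1.1244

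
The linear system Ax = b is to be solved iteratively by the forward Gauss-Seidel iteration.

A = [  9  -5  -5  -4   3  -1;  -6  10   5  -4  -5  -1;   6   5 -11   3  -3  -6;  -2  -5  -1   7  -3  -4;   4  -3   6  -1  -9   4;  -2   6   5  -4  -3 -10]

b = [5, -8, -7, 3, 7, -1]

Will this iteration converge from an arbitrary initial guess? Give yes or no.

Split A = D + L + U, D = diag(9, 10, -11, 7, -9, -10).
GS T = -(D+L)⁻¹U: row 0 first, T[0,3] = -(-4)/(9) = +0.4444; later rows by forward substitution.
  T[0,:] = [+0.0000  +0.5556  +0.5556  +0.4444  -0.3333  +0.1111]
  T[1,:] = [+0.0000  +0.3333  -0.1667  +0.6667  +0.3000  +0.1667]
  T[2,:] = [+0.0000  +0.4545  +0.2273  +0.8182  -0.3182  -0.4091]
  T[3,:] = [+0.0000  +0.4618  +0.0722  +0.7201  +0.5022  +0.6638]
  T[4,:] = [+0.0000  +0.3875  +0.4460  +0.4408  -0.5161  +0.0918]
  T[5,:] = [+0.0000  +0.0152  -0.2601  +0.3000  +0.0415  -0.4198]
eigenvalue magnitudes: 1.4056, 0.6487, 0.6487, 0.1577, 0.0309, 0.0000.
spectral radius ρ = 1.4056; 1.4056 > 1 ⇒ diverges.

no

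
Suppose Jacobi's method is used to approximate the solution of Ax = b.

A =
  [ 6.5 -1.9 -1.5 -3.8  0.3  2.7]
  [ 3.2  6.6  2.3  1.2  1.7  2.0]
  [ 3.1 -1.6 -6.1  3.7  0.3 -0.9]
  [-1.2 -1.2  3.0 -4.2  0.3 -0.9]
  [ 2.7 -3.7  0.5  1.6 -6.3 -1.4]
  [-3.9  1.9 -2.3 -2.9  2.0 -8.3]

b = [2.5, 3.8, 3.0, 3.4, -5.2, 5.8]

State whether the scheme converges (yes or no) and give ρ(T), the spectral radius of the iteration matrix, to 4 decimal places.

no, ρ = 1.1631

Diagonal D = diag(6.5, 6.6, -6.1, -4.2, -6.3, -8.3); L, U strict lower/upper.
Jacobi: T = -D⁻¹(L+U), T[4,2] = -(0.5)/(-6.3) = +0.0794; T[4,4] = 0.
  T[0,:] = [+0.0000 +0.2923 +0.2308 +0.5846 -0.0462 -0.4154]
  T[1,:] = [-0.4848 +0.0000 -0.3485 -0.1818 -0.2576 -0.3030]
  T[2,:] = [+0.5082 -0.2623 +0.0000 +0.6066 +0.0492 -0.1475]
  T[3,:] = [-0.2857 -0.2857 +0.7143 +0.0000 +0.0714 -0.2143]
  T[4,:] = [+0.4286 -0.5873 +0.0794 +0.2540 +0.0000 -0.2222]
  T[5,:] = [-0.4699 +0.2289 -0.2771 -0.3494 +0.2410 +0.0000]
|eigenvalues of T|: 1.1631, 0.6278, 0.6278, 0.5849, 0.2466, 0.2466.
spectral radius ρ = 1.1631; 1.1631 > 1 ⇒ diverges.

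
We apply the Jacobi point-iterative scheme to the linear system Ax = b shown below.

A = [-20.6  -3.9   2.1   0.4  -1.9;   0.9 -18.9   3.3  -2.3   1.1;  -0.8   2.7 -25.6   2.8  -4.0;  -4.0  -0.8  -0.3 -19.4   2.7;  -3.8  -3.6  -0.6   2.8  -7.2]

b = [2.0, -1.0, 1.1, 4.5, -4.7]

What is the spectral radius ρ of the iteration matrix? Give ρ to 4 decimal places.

0.3979

A = D + L + U where D = diag(-20.6, -18.9, -25.6, -19.4, -7.2).
T_J = -D⁻¹(L+U): T[4,3] = -(2.8)/(-7.2) = +0.3889; T[4,4] = 0.
  T[0,:] = [+0.0000, -0.1893, +0.1019, +0.0194, -0.0922]
  T[1,:] = [+0.0476, +0.0000, +0.1746, -0.1217, +0.0582]
  T[2,:] = [-0.0312, +0.1055, +0.0000, +0.1094, -0.1562]
  T[3,:] = [-0.2062, -0.0412, -0.0155, +0.0000, +0.1392]
  T[4,:] = [-0.5278, -0.5000, -0.0833, +0.3889, +0.0000]
|eigenvalues of T|: 0.3979, 0.3231, 0.3231, 0.1203, 0.0514.
spectral radius ρ = 0.3979; 0.3979 < 1, so it converges for any x₀.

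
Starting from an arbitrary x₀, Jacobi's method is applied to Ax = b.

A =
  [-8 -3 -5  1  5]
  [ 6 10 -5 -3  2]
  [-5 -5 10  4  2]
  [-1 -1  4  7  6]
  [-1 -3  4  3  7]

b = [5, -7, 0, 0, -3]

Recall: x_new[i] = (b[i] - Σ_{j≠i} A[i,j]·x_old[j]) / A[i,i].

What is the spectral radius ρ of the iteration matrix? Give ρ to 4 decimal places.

Split A = D + L + U, D = diag(-8, 10, 10, 7, 7).
Jacobi: T = -D⁻¹(L+U), T[0,4] = -(5)/(-8) = +0.6250; T[0,0] = 0.
  T[0,:] = [+0.0000, -0.3750, -0.6250, +0.1250, +0.6250]
  T[1,:] = [-0.6000, +0.0000, +0.5000, +0.3000, -0.2000]
  T[2,:] = [+0.5000, +0.5000, +0.0000, -0.4000, -0.2000]
  T[3,:] = [+0.1429, +0.1429, -0.5714, +0.0000, -0.8571]
  T[4,:] = [+0.1429, +0.4286, -0.5714, -0.4286, +0.0000]
eigenvalue magnitudes: 1.3002, 0.5044, 0.4496, 0.4496, 0.3071.
ρ = 1.3002; 1.3002 > 1 ⇒ diverges.

1.3002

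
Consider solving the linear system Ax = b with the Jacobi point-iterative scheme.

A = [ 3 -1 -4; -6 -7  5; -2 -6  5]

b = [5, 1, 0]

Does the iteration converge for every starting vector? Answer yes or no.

Let D = diag(3, -7, 5); L, U the strict triangles.
Jacobi: T = -D⁻¹(L+U), T[1,2] = -(5)/(-7) = +0.7143; T[1,1] = 0.
  T[0,:] = [+0.0000 +0.3333 +1.3333]
  T[1,:] = [-0.8571 +0.0000 +0.7143]
  T[2,:] = [+0.4000 +1.2000 +0.0000]
|λ(T)| sorted: 1.4163, 0.9493, 0.9493.
spectral radius ρ = 1.4163; 1.4163 > 1 ⇒ diverges.

no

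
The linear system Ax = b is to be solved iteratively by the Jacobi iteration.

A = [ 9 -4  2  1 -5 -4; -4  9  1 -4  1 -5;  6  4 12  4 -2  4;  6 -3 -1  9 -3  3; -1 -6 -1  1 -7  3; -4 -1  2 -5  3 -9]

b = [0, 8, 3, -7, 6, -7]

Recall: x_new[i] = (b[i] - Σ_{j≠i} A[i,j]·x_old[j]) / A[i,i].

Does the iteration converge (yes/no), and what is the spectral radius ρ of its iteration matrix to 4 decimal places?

no, ρ = 1.2388

Write A = D+L+U with D = diag(9, 9, 12, 9, -7, -9).
T_J = -D⁻¹(L+U): T[0,2] = -(2)/(9) = -0.2222; T[0,0] = 0.
  T[0,:] = [+0.0000 +0.4444 -0.2222 -0.1111 +0.5556 +0.4444]
  T[1,:] = [+0.4444 +0.0000 -0.1111 +0.4444 -0.1111 +0.5556]
  T[2,:] = [-0.5000 -0.3333 +0.0000 -0.3333 +0.1667 -0.3333]
  T[3,:] = [-0.6667 +0.3333 +0.1111 +0.0000 +0.3333 -0.3333]
  T[4,:] = [-0.1429 -0.8571 -0.1429 +0.1429 +0.0000 +0.4286]
  T[5,:] = [-0.4444 -0.1111 +0.2222 -0.5556 +0.3333 +0.0000]
|eigenvalues of T|: 1.2388, 0.8147, 0.8147, 0.5297, 0.0587, 0.0587.
ρ = 1.2388; 1.2388 > 1, so it fails to converge.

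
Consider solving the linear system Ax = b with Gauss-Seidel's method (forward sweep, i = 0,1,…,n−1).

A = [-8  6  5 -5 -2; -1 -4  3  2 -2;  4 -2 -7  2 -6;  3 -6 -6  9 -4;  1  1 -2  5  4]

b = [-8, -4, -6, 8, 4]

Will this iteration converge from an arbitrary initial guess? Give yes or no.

no

Diagonal D = diag(-8, -4, -7, 9, 4); L, U strict lower/upper.
T_GS = -(D+L)⁻¹U: row 0 first, T[0,2] = -(5)/(-8) = +0.6250; later rows by forward substitution.
  T[0,:] = [+0.0000 +0.7500 +0.6250 -0.6250 -0.2500]
  T[1,:] = [+0.0000 -0.1875 +0.5938 +0.6562 -0.4375]
  T[2,:] = [+0.0000 +0.4821 +0.1875 -0.2589 -0.8750]
  T[3,:] = [+0.0000 -0.0536 +0.3125 +0.4732 -0.3472]
  T[4,:] = [+0.0000 +0.1674 -0.6016 -0.7288 +0.1684]
eigenvalue magnitudes: 1.2565, 0.6716, 0.1766, 0.1198, 0.0000.
ρ = 1.2565; 1.2565 > 1 ⇒ diverges.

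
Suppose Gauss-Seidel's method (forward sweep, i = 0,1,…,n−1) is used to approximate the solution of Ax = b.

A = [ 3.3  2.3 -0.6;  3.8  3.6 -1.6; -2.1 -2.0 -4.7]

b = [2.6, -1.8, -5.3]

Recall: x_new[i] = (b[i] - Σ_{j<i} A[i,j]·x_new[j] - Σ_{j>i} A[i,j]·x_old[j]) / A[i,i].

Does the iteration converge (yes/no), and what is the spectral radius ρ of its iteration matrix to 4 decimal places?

A = D + L + U where D = diag(3.3, 3.6, -4.7).
Gauss-Seidel: T = -(D+L)⁻¹U, row 0 first, T[0,1] = -(2.3)/(3.3) = -0.6970; later rows by forward substitution.
  T[0,:] = [+0.0000 -0.6970 +0.1818]
  T[1,:] = [+0.0000 +0.7357 +0.2525]
  T[2,:] = [+0.0000 -0.0016 -0.1887]
moduli |λ_i(T)| = 0.7352, 0.1882, 0.0000.
spectral radius ρ = 0.7352; 0.7352 < 1 ⇒ converges.

yes, ρ = 0.7352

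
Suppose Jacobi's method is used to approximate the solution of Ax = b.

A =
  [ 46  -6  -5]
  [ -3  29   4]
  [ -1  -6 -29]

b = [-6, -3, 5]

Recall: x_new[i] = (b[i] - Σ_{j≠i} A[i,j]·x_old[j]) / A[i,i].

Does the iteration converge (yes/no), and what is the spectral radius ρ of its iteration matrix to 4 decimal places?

Let D = diag(46, 29, -29); L, U the strict triangles.
Jacobi T = -D⁻¹(L+U): T[0,2] = -(-5)/(46) = +0.1087; T[0,0] = 0.
  T[0,:] = [+0.0000  +0.1304  +0.1087]
  T[1,:] = [+0.1034  +0.0000  -0.1379]
  T[2,:] = [-0.0345  -0.2069  +0.0000]
eigenvalue magnitudes: 0.2150, 0.1676, 0.0473.
spectral radius ρ = 0.2150; 0.2150 < 1: convergent.

yes, ρ = 0.2150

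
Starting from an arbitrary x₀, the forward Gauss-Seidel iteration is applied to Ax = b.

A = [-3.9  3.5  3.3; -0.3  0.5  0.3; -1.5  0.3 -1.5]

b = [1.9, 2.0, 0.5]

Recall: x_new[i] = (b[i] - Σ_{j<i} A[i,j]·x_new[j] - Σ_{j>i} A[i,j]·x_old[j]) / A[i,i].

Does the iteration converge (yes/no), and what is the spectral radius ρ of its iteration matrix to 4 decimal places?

Diagonal D = diag(-3.9, 0.5, -1.5); L, U strict lower/upper.
Gauss-Seidel: T = -(D+L)⁻¹U, row 0 first, T[0,2] = -(3.3)/(-3.9) = +0.8462; later rows by forward substitution.
  T[0,:] = [+0.0000 +0.8974 +0.8462]
  T[1,:] = [+0.0000 +0.5385 -0.0923]
  T[2,:] = [+0.0000 -0.7897 -0.8646]
|roots of det(T-λI)|: 0.9148, 0.5886, 0.0000.
ρ(T) = max|λ| = 0.9148; 0.9148 < 1 ⇒ converges.

yes, ρ = 0.9148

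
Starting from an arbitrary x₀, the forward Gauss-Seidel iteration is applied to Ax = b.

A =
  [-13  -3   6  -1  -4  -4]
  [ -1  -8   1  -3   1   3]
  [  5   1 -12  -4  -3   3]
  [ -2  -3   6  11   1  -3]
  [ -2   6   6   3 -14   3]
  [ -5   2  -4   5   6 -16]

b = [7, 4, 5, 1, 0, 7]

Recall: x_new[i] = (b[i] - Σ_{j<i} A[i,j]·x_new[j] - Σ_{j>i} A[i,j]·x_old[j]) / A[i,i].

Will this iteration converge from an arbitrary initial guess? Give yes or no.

Let D = diag(-13, -8, -12, 11, -14, -16); L, U the strict triangles.
Gauss-Seidel: T = -(D+L)⁻¹U, row 0 first, T[0,1] = -(-3)/(-13) = -0.2308; later rows by forward substitution.
  T[0,:] = [+0.0000  -0.2308  +0.4615  -0.0769  -0.3077  -0.3077]
  T[1,:] = [+0.0000  +0.0288  +0.0673  -0.3654  +0.1635  +0.4135]
  T[2,:] = [+0.0000  -0.0938  +0.1979  -0.3958  -0.3646  +0.1562]
  T[3,:] = [+0.0000  +0.0170  -0.0057  +0.1023  +0.0966  +0.2443]
  T[4,:] = [+0.0000  +0.0088  +0.0465  -0.2933  -0.0215  +0.5548]
  T[5,:] = [+0.0000  +0.1078  -0.1696  -0.0007  +0.2298  +0.3932]
|roots of det(T-λI)|: 0.6665, 0.2256, 0.2256, 0.1622, 0.0106, 0.0000.
spectral radius ρ = 0.6665; 0.6665 < 1 ⇒ converges.

yes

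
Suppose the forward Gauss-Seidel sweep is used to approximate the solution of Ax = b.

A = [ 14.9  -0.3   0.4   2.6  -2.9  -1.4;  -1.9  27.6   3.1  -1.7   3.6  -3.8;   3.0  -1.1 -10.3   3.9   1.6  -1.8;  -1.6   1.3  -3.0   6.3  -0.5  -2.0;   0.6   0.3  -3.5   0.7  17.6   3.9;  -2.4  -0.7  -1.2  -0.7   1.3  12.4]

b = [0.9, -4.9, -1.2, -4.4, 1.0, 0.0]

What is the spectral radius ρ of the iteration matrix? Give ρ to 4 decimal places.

0.2226

Split A = D + L + U, D = diag(14.9, 27.6, -10.3, 6.3, 17.6, 12.4).
T_GS = -(D+L)⁻¹U: row 0 first, T[0,4] = -(-2.9)/(14.9) = +0.1946; later rows by forward substitution.
  T[0,:] = [+0.0000, +0.0201, -0.0268, -0.1745, +0.1946, +0.0940]
  T[1,:] = [+0.0000, +0.0014, -0.1142, +0.0496, -0.1170, +0.1441]
  T[2,:] = [+0.0000, +0.0057, +0.0044, +0.3225, +0.2245, -0.1628]
  T[3,:] = [+0.0000, +0.0075, +0.0188, +0.0990, +0.2599, +0.2341]
  T[4,:] = [+0.0000, +0.0001, +0.0030, +0.0653, +0.0297, -0.2689]
  T[5,:] = [+0.0000, +0.0049, -0.0105, -0.0010, +0.0644, +0.0520]
|roots of det(T-λI)|: 0.2226, 0.1071, 0.1071, 0.0390, 0.0293, 0.0000.
ρ(T) = max|λ| = 0.2226; 0.2226 < 1 ⇒ converges.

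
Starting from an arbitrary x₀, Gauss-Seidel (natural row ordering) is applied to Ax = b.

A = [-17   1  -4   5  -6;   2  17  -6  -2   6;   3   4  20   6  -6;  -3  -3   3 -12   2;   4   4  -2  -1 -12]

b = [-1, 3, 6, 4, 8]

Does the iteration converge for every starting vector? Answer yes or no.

Let D = diag(-17, 17, 20, -12, -12); L, U the strict triangles.
T_GS = -(D+L)⁻¹U: row 0 first, T[0,2] = -(-4)/(-17) = -0.2353; later rows by forward substitution.
  T[0,:] = [+0.0000  +0.0588  -0.2353  +0.2941  -0.3529]
  T[1,:] = [+0.0000  -0.0069  +0.3806  +0.0830  -0.3114]
  T[2,:] = [+0.0000  -0.0074  -0.0408  -0.3607  +0.4152]
  T[3,:] = [+0.0000  -0.0148  -0.0465  -0.1845  +0.4366]
  T[4,:] = [+0.0000  +0.0198  +0.0591  +0.2012  -0.3270]
eigenvalue magnitudes: 0.6082, 0.0832, 0.0827, 0.0827, 0.0000.
spectral radius ρ = 0.6082; 0.6082 < 1: convergent.

yes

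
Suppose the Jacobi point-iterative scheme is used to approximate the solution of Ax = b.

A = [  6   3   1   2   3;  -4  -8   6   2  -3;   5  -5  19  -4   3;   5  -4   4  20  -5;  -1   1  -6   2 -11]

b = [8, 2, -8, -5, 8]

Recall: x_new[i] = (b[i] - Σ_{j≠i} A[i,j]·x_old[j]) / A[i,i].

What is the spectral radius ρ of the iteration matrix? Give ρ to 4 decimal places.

A = D + L + U where D = diag(6, -8, 19, 20, -11).
T_J = -D⁻¹(L+U): T[4,3] = -(2)/(-11) = +0.1818; T[4,4] = 0.
  T[0,:] = [+0.0000 -0.5000 -0.1667 -0.3333 -0.5000]
  T[1,:] = [-0.5000 +0.0000 +0.7500 +0.2500 -0.3750]
  T[2,:] = [-0.2632 +0.2632 +0.0000 +0.2105 -0.1579]
  T[3,:] = [-0.2500 +0.2000 -0.2000 +0.0000 +0.2500]
  T[4,:] = [-0.0909 +0.0909 -0.5455 +0.1818 +0.0000]
|eigenvalues of T|: 0.8918, 0.4910, 0.4910, 0.3421, 0.2569.
spectral radius ρ = 0.8918; 0.8918 < 1: convergent.

0.8918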